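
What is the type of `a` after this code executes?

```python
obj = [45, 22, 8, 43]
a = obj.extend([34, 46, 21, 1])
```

list.extend() returns None

NoneType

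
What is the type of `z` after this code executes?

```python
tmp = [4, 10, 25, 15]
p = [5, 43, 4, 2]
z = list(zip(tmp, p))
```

list(zip(...)) returns a list of tuples

list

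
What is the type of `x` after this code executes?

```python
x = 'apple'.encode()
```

str.encode() returns bytes

bytes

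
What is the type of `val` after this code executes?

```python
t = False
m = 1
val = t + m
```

bool + int returns int (False is 0, so 0 + 1 = 1)

int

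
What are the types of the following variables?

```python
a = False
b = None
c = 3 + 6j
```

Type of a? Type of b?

a is bool; b is NoneType

bool, NoneType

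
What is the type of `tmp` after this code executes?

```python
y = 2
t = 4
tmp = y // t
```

int // int returns int (2 // 4 = 0)

int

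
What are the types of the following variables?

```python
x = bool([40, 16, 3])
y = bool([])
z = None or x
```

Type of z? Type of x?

None or <bool> returns the bool; bool() returns bool

bool, bool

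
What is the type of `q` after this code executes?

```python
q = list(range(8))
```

list(range(...)) returns list

list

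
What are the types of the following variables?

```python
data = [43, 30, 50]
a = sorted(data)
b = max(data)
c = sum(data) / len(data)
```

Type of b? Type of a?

max of ints returns int; sorted() returns list

int, list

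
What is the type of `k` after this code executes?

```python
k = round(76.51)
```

round() with no ndigits arg returns int

int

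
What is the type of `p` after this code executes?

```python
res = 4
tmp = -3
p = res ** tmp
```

int ** negative int returns float

float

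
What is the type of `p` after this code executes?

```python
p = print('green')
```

print() returns None

NoneType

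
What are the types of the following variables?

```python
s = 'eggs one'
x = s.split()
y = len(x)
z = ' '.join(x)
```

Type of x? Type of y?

str.split() returns list; len() returns int

list, int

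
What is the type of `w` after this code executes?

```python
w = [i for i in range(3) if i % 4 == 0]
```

A list comprehension [...] produces a list

list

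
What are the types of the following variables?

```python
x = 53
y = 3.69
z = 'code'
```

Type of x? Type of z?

x is int; z is str

int, str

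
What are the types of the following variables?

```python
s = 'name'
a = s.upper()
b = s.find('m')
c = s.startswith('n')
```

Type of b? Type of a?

str.find() returns int; str.upper() returns str

int, str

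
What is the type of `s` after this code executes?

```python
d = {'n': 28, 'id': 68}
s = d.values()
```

.values() returns a dict_values view object

dict_values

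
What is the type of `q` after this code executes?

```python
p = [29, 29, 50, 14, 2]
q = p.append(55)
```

list.append() returns None (mutates in place)

NoneType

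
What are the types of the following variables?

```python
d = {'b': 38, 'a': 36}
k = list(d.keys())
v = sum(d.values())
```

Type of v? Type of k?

sum of int values returns int; list(...) returns list

int, list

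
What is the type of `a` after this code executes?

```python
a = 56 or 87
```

'or' returns the first truthy value (56, which is int)

int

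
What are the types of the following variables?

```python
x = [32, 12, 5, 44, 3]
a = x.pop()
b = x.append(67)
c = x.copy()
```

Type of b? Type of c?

list.append() returns None; list.copy() returns list

NoneType, list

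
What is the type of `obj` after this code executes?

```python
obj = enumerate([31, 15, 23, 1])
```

enumerate() returns an enumerate iterator object

enumerate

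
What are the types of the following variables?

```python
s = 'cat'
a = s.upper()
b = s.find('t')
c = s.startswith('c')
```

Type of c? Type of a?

str.startswith() returns bool; str.upper() returns str

bool, str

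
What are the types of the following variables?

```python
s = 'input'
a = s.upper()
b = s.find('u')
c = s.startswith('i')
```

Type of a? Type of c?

str.upper() returns str; str.startswith() returns bool

str, bool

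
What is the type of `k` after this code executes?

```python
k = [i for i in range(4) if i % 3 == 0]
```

A list comprehension [...] produces a list

list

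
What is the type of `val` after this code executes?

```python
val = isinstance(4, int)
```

isinstance() returns bool

bool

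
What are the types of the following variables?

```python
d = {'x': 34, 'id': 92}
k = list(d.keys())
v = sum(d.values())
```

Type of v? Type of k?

sum of int values returns int; list(...) returns list

int, list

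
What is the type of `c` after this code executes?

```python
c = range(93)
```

range() returns a range object

range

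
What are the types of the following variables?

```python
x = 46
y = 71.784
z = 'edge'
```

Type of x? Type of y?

x is int; y is float

int, float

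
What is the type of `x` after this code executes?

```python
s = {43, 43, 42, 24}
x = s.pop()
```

Popping from a set of ints returns int

int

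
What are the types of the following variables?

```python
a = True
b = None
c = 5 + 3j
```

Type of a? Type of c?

a is bool; c is complex

bool, complex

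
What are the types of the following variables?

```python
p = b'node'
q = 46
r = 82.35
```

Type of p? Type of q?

p is bytes; q is int

bytes, int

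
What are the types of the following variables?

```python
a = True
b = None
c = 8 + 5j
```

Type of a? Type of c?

a is bool; c is complex

bool, complex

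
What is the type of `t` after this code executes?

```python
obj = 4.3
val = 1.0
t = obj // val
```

float // float returns float (floor division preserves float type)

float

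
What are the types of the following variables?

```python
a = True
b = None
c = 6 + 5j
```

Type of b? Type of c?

b is NoneType; c is complex

NoneType, complex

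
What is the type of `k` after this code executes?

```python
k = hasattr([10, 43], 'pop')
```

hasattr() returns bool

bool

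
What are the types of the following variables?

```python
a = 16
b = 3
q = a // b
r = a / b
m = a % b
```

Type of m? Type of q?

int % int returns int; int // int returns int

int, int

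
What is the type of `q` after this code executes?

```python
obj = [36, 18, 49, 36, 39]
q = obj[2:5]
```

Slicing a list always returns a list

list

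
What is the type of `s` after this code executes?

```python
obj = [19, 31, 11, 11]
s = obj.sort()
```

list.sort() returns None (sorts in place)

NoneType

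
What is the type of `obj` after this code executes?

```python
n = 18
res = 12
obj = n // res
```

int // int returns int (18 // 12 = 1)

int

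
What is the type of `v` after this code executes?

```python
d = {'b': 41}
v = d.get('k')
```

dict.get() returns None when key 'k' is not found and no default given

NoneType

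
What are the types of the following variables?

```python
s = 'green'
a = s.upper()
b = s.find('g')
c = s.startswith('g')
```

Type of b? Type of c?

str.find() returns int; str.startswith() returns bool

int, bool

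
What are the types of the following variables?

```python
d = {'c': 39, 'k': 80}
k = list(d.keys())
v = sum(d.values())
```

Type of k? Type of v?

list(...) returns list; sum of int values returns int

list, int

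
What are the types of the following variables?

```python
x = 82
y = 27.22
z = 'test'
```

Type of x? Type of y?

x is int; y is float

int, float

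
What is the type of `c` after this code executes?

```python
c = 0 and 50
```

'and' returns the first falsy value (0, which is int)

int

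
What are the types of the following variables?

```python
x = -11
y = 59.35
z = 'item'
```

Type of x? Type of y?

x is int; y is float

int, float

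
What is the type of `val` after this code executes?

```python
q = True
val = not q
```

'not' always returns bool

bool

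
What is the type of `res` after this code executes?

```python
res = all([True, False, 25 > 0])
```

all() returns bool

bool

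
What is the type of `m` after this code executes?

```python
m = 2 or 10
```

'or' returns the first truthy value (2, which is int)

int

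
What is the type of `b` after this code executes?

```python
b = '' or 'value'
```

'or' returns first truthy value ('value', which is str)

str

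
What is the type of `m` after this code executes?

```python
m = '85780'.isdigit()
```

str.isdigit() returns bool

bool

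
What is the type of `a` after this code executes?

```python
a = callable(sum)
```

callable() returns bool

bool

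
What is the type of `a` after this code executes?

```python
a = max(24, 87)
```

max() of ints returns int

int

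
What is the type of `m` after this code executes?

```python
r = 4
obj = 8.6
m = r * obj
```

int * float returns float (4 * 8.6 = 34.4)

float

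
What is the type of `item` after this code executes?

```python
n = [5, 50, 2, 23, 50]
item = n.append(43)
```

list.append() returns None (mutates in place)

NoneType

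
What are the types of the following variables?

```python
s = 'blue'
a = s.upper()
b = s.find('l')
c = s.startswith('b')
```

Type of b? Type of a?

str.find() returns int; str.upper() returns str

int, str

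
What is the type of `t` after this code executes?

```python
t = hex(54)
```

hex() returns str representation

str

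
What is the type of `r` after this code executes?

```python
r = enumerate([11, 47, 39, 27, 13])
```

enumerate() returns an enumerate iterator object

enumerate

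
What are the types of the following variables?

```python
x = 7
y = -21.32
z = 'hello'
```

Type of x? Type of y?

x is int; y is float

int, float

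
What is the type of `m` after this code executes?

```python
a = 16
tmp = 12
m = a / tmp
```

int / int always returns float in Python 3 (16 / 12 = 1.33333)

float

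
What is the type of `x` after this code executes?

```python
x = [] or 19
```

'or' returns first truthy value (19, which is int)

int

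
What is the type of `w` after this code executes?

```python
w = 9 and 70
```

'and' returns the last value when all truthy (70, which is int)

int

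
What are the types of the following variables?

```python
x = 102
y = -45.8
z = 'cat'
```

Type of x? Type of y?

x is int; y is float

int, float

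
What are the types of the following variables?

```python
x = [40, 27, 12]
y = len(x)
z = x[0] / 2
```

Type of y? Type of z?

len() returns int; int / int returns float

int, float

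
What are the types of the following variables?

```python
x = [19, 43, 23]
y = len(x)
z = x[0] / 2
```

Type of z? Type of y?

int / int returns float; len() returns int

float, int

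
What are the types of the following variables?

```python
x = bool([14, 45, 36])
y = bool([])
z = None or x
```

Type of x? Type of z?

bool() returns bool; None or <bool> returns the bool

bool, bool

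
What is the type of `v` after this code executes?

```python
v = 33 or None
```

'or' returns first truthy value (33, int)

int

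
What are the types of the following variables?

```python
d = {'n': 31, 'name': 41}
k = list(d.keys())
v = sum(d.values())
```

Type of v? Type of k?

sum of int values returns int; list(...) returns list

int, list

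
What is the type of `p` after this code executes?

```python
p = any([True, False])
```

any() returns bool

bool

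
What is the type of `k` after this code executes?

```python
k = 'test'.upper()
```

str.upper() returns str

str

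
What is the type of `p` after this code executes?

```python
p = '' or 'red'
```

'or' returns first truthy value ('red', which is str)

str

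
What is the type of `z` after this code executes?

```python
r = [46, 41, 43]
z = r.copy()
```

list.copy() returns list

list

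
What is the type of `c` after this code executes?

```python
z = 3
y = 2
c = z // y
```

int // int returns int (3 // 2 = 1)

int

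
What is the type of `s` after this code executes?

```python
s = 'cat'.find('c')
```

str.find() returns int (index, or -1)

int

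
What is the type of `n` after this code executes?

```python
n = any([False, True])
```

any() returns bool

bool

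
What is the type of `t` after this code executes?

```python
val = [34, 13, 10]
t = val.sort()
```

list.sort() returns None (sorts in place)

NoneType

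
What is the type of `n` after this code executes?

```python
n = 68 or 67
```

'or' returns the first truthy value (68, which is int)

int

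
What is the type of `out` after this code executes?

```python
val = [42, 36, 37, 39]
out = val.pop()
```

list.pop() returns the popped element (int here)

int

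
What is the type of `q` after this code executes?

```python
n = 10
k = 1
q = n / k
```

int / int always returns float in Python 3 (10 / 1 = 10)

float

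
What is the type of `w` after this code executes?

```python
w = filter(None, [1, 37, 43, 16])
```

filter() returns a filter iterator object

filter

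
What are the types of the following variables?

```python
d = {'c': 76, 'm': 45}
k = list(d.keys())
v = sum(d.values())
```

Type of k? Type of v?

list(...) returns list; sum of int values returns int

list, int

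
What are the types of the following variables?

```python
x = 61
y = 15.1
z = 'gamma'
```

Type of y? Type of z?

y is float; z is str

float, str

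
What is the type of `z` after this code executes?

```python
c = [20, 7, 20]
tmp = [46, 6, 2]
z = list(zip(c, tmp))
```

list(zip(...)) returns a list of tuples

list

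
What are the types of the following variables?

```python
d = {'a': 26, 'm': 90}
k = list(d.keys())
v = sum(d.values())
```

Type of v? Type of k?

sum of int values returns int; list(...) returns list

int, list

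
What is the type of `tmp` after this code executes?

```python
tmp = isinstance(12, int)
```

isinstance() returns bool

bool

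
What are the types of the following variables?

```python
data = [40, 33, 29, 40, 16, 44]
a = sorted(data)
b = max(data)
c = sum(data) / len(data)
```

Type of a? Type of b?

sorted() returns list; max of ints returns int

list, int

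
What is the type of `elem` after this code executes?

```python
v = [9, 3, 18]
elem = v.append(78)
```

list.append() returns None (mutates in place)

NoneType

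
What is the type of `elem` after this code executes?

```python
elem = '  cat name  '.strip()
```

str.strip() returns str

str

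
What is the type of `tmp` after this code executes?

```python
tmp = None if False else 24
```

Ternary: condition is False, else branch (24) taken → int

int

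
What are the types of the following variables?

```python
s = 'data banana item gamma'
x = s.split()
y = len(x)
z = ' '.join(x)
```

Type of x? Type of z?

str.split() returns list; str.join() returns str

list, str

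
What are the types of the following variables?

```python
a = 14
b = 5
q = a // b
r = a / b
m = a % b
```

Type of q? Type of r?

int // int returns int; int / int returns float

int, float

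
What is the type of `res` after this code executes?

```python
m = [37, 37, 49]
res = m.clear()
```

list.clear() returns None

NoneType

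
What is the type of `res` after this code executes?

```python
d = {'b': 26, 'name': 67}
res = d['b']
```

Accessing dict[str, int] with key 'b' returns int value 26

int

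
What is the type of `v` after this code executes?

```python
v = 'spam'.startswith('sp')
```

str.startswith() returns bool

bool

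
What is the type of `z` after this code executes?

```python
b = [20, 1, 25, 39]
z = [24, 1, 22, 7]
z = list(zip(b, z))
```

list(zip(...)) returns a list of tuples

list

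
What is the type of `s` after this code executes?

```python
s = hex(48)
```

hex() returns str representation

str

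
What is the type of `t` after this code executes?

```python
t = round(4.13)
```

round() with no ndigits arg returns int

int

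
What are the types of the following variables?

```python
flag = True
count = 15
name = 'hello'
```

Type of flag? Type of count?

flag is bool; count is int

bool, int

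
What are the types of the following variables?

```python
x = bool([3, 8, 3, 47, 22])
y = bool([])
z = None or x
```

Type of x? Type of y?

bool() returns bool; bool() returns bool

bool, bool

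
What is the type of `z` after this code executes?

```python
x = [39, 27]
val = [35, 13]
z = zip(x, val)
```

zip() returns a zip iterator object

zip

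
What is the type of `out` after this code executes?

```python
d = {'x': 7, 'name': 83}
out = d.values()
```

.values() returns a dict_values view object

dict_values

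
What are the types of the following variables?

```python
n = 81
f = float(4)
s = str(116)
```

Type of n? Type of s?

n is int; s is str

int, str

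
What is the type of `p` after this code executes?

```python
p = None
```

None has type NoneType

NoneType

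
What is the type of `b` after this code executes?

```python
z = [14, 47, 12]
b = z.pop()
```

list.pop() returns the popped element (int here)

int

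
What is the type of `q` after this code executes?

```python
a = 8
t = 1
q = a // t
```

int // int returns int (8 // 1 = 8)

int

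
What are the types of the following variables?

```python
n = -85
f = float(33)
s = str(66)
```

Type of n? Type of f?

n is int; f is float

int, float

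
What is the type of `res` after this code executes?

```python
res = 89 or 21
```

'or' returns the first truthy value (89, which is int)

int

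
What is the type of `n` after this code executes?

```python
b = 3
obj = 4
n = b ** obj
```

int ** positive int returns int (3 ** 4 = 81)

int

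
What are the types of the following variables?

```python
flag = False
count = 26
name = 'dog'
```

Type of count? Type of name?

count is int; name is str

int, str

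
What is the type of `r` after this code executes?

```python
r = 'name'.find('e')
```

str.find() returns int (index, or -1)

int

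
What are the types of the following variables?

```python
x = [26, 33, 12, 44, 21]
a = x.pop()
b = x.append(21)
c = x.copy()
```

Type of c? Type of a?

list.copy() returns list; list.pop() returns the element (int)

list, int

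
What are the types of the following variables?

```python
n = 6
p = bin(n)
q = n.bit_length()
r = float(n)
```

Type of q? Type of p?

int.bit_length() returns int; bin() returns str

int, str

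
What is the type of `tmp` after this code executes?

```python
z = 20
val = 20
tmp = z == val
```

Equality comparison returns bool

bool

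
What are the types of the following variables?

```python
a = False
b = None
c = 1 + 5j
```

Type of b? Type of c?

b is NoneType; c is complex

NoneType, complex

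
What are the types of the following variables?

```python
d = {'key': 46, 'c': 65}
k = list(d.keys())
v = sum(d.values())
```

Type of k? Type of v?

list(...) returns list; sum of int values returns int

list, int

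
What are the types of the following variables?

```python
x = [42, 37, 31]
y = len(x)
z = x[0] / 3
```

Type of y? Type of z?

len() returns int; int / int returns float

int, float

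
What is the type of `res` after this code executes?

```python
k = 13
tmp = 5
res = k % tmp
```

int % int returns int (13 % 5 = 3)

int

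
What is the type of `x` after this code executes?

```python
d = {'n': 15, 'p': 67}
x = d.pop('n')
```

dict.pop() returns the value (int)

int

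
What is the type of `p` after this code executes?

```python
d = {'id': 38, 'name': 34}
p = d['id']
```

Accessing dict[str, int] with key 'id' returns int value 38

int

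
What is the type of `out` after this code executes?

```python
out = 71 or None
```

'or' returns first truthy value (71, int)

int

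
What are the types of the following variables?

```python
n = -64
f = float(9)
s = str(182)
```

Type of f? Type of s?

f is float; s is str

float, str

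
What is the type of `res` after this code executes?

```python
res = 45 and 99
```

'and' returns the last value when all truthy (99, which is int)

int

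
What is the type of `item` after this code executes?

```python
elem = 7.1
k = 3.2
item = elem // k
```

float // float returns float (floor division preserves float type)

float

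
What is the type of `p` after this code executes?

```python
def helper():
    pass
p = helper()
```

A function with no return statement returns None

NoneType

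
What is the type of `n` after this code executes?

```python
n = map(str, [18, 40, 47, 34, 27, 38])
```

map() returns a map iterator object

map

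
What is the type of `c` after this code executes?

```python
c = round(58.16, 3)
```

round() with ndigits arg returns float

float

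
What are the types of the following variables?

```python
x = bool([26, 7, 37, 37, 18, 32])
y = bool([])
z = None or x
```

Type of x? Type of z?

bool() returns bool; None or <bool> returns the bool

bool, bool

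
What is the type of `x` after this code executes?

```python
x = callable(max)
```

callable() returns bool

bool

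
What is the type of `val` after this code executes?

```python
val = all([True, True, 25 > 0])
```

all() returns bool

bool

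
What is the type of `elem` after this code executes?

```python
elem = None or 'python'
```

'or' with None returns the other value ('python', str)

str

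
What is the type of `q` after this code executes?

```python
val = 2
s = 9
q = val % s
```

int % int returns int (2 % 9 = 2)

int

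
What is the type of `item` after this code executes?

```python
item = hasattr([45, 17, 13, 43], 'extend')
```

hasattr() returns bool

bool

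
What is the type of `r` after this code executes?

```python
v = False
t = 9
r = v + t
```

bool + int returns int (False is 0, so 0 + 9 = 9)

int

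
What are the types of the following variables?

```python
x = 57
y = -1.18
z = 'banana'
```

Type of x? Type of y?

x is int; y is float

int, float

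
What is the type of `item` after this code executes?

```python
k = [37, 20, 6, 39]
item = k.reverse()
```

list.reverse() returns None

NoneType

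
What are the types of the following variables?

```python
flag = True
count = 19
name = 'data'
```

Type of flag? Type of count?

flag is bool; count is int

bool, int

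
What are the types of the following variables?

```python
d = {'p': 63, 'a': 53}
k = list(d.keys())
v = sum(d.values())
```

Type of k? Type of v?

list(...) returns list; sum of int values returns int

list, int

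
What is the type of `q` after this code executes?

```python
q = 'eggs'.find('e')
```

str.find() returns int (index, or -1)

int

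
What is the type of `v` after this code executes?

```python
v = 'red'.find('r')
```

str.find() returns int (index, or -1)

int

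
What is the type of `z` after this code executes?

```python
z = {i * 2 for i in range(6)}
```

A set comprehension {expr for x in iterable} produces a set

set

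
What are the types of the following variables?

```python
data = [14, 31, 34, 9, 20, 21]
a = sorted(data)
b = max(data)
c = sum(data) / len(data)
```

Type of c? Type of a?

int / int returns float; sorted() returns list

float, list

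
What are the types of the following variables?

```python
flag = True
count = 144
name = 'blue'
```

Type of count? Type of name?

count is int; name is str

int, str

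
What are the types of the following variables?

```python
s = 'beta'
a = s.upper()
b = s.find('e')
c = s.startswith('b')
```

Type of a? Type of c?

str.upper() returns str; str.startswith() returns bool

str, bool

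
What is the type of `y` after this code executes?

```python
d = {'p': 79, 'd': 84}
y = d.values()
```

.values() returns a dict_values view object

dict_values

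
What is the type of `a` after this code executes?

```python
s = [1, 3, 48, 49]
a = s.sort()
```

list.sort() returns None (sorts in place)

NoneType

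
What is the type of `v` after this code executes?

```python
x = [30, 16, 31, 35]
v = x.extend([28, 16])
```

list.extend() returns None

NoneType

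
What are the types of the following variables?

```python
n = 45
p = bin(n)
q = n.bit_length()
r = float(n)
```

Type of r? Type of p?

float() returns float; bin() returns str

float, str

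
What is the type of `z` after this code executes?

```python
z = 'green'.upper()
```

str.upper() returns str

str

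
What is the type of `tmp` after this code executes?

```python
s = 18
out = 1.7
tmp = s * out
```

int * float returns float (18 * 1.7 = 30.6)

float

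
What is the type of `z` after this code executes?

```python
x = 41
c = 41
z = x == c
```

Equality comparison returns bool

bool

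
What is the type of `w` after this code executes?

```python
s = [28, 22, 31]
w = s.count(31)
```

list.count() returns int

int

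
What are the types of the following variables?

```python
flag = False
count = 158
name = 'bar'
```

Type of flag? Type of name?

flag is bool; name is str

bool, str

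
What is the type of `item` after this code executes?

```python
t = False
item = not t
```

'not' always returns bool

bool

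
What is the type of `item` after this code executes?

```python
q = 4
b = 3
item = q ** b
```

int ** positive int returns int (4 ** 3 = 64)

int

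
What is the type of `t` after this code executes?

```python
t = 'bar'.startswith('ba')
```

str.startswith() returns bool

bool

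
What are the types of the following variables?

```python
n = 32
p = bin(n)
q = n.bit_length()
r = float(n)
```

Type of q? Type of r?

int.bit_length() returns int; float() returns float

int, float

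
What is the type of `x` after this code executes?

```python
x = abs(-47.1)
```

abs() of float returns float

float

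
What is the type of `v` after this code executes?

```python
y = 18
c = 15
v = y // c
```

int // int returns int (18 // 15 = 1)

int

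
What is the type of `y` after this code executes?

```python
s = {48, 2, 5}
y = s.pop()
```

Popping from a set of ints returns int

int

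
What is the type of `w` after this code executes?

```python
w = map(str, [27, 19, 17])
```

map() returns a map iterator object

map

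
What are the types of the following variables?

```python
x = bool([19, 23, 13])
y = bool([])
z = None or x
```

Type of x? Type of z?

bool() returns bool; None or <bool> returns the bool

bool, bool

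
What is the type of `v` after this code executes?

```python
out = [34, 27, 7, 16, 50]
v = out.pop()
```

list.pop() returns the popped element (int here)

int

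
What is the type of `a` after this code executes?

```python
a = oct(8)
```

oct() returns str representation

str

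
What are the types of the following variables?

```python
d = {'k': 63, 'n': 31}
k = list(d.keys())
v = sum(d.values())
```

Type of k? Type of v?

list(...) returns list; sum of int values returns int

list, int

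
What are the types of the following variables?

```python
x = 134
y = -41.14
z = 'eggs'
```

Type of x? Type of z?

x is int; z is str

int, str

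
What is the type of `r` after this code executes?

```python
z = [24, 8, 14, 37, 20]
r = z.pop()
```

list.pop() returns the popped element (int here)

int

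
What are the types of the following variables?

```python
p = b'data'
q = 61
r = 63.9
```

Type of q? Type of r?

q is int; r is float

int, float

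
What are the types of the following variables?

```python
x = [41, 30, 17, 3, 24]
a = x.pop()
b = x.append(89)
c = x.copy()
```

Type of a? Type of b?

list.pop() returns the element (int); list.append() returns None

int, NoneType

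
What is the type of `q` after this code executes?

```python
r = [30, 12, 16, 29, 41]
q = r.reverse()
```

list.reverse() returns None

NoneType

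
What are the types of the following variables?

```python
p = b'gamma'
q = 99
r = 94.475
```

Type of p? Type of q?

p is bytes; q is int

bytes, int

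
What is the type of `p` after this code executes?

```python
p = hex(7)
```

hex() returns str representation

str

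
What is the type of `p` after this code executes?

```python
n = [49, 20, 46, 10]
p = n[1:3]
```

Slicing a list always returns a list

list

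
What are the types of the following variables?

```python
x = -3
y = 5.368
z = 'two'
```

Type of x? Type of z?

x is int; z is str

int, str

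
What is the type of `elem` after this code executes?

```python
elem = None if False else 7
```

Ternary: condition is False, else branch (7) taken → int

int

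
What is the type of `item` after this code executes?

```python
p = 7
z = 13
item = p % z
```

int % int returns int (7 % 13 = 7)

int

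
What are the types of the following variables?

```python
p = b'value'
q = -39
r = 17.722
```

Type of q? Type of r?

q is int; r is float

int, float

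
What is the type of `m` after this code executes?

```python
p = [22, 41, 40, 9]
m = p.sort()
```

list.sort() returns None (sorts in place)

NoneType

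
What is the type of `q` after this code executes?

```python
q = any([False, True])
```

any() returns bool

bool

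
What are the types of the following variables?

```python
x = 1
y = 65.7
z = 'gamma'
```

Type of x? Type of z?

x is int; z is str

int, str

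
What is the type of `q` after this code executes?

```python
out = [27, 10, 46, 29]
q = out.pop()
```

list.pop() returns the popped element (int here)

int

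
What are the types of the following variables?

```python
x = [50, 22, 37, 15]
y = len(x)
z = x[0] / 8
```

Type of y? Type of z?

len() returns int; int / int returns float

int, float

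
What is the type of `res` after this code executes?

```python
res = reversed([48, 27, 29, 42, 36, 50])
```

reversed() on a list returns a list_reverseiterator

list_reverseiterator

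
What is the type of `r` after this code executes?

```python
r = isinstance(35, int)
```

isinstance() returns bool

bool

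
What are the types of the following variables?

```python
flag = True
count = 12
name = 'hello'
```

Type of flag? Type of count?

flag is bool; count is int

bool, int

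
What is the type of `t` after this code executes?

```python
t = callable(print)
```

callable() returns bool

bool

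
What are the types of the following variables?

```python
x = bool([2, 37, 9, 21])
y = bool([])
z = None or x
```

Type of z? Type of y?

None or <bool> returns the bool; bool() returns bool

bool, bool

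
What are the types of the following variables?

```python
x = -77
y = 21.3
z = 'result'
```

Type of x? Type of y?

x is int; y is float

int, float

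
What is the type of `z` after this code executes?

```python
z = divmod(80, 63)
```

divmod() returns a tuple (quotient, remainder)

tuple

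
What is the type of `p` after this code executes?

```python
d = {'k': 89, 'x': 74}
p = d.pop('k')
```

dict.pop() returns the value (int)

int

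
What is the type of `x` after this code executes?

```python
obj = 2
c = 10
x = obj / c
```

int / int always returns float in Python 3 (2 / 10 = 0.2)

float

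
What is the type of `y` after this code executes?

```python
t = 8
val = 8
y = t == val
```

Equality comparison returns bool

bool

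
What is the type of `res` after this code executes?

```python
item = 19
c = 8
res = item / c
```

int / int always returns float in Python 3 (19 / 8 = 2.375)

float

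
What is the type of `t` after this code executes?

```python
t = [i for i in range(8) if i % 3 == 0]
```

A list comprehension [...] produces a list

list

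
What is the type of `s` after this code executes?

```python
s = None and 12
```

'and' returns first falsy value (None)

NoneType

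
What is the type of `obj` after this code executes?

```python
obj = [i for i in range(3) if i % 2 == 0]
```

A list comprehension [...] produces a list

list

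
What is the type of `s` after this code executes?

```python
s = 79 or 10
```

'or' returns the first truthy value (79, which is int)

int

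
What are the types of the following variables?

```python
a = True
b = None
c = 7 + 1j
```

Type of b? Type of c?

b is NoneType; c is complex

NoneType, complex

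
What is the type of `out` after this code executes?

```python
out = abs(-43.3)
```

abs() of float returns float

float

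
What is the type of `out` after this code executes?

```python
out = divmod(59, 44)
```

divmod() returns a tuple (quotient, remainder)

tuple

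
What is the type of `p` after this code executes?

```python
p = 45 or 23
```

'or' returns the first truthy value (45, which is int)

int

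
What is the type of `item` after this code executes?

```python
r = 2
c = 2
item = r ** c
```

int ** positive int returns int (2 ** 2 = 4)

int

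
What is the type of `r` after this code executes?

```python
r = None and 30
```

'and' returns first falsy value (None)

NoneType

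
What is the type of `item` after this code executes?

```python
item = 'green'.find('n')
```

str.find() returns int (index, or -1)

int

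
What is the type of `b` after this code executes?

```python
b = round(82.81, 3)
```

round() with ndigits arg returns float

float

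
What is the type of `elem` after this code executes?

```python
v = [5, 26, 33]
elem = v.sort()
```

list.sort() returns None (sorts in place)

NoneType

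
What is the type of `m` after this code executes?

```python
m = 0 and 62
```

'and' returns the first falsy value (0, which is int)

int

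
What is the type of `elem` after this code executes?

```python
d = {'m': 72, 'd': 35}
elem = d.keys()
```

.keys() returns a dict_keys view object

dict_keys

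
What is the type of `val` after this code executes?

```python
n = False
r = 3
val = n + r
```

bool + int returns int (False is 0, so 0 + 3 = 3)

int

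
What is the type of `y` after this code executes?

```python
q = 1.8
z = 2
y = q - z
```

float - int returns float (1.8 - 2 = -0.2)

float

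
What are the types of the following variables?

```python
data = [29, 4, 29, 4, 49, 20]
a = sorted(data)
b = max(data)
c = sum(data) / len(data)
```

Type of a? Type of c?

sorted() returns list; int / int returns float

list, float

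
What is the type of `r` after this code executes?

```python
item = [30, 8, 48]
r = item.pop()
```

list.pop() returns the popped element (int here)

int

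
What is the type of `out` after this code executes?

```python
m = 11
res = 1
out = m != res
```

Comparison operators return bool

bool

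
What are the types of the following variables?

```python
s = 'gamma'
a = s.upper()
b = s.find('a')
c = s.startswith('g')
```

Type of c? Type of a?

str.startswith() returns bool; str.upper() returns str

bool, str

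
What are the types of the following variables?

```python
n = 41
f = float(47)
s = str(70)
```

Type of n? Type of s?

n is int; s is str

int, str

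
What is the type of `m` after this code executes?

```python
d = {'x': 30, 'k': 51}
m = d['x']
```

Accessing dict[str, int] with key 'x' returns int value 30

int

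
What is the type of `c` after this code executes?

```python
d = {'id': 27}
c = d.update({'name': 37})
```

dict.update() returns None

NoneType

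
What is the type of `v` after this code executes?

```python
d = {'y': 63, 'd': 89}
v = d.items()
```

dict.items() returns a dict_items view

dict_items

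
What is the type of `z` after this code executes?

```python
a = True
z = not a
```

'not' always returns bool

bool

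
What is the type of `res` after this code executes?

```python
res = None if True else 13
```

Ternary: condition is True, if branch (None) taken → NoneType

NoneType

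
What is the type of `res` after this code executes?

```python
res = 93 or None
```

'or' returns first truthy value (93, int)

int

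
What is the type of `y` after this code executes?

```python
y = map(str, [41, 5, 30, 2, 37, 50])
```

map() returns a map iterator object

map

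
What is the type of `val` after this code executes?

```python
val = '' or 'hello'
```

'or' returns first truthy value ('hello', which is str)

str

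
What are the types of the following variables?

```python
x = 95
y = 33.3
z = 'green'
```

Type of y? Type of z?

y is float; z is str

float, str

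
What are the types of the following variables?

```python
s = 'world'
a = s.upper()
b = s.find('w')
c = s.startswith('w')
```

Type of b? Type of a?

str.find() returns int; str.upper() returns str

int, str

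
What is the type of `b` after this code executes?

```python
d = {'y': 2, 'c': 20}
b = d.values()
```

.values() returns a dict_values view object

dict_values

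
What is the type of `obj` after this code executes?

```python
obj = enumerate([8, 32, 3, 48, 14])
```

enumerate() returns an enumerate iterator object

enumerate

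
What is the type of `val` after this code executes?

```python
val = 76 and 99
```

'and' returns the last value when all truthy (99, which is int)

int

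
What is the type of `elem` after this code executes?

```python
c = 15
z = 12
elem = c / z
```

int / int always returns float in Python 3 (15 / 12 = 1.25)

float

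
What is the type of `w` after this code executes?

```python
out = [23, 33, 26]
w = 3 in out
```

'in' operator returns bool

bool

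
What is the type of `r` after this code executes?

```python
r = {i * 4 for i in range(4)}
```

A set comprehension {expr for x in iterable} produces a set

set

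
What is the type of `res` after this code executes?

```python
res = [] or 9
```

'or' returns first truthy value (9, which is int)

int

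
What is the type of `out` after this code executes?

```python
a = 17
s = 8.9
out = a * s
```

int * float returns float (17 * 8.9 = 151.3)

float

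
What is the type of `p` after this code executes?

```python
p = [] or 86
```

'or' returns first truthy value (86, which is int)

int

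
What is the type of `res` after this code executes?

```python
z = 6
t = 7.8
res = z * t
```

int * float returns float (6 * 7.8 = 46.8)

float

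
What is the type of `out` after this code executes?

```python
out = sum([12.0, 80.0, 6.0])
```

sum() of floats returns float

float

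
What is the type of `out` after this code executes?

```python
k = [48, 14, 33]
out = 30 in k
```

'in' operator returns bool

bool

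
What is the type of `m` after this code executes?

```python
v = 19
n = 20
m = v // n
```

int // int returns int (19 // 20 = 0)

int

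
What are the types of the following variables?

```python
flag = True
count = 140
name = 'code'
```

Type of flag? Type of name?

flag is bool; name is str

bool, str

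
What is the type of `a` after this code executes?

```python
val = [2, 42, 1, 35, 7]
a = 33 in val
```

'in' operator returns bool

bool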